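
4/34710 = 2/17355 = 0.00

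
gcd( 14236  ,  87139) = 1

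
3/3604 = 3/3604 = 0.00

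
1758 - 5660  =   - 3902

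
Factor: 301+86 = 3^2*43^1   =  387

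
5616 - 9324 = -3708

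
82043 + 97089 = 179132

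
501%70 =11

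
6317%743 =373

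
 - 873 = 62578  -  63451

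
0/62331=0 = 0.00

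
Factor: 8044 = 2^2*2011^1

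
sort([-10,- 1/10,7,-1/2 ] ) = [ - 10, - 1/2 , - 1/10, 7]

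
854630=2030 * 421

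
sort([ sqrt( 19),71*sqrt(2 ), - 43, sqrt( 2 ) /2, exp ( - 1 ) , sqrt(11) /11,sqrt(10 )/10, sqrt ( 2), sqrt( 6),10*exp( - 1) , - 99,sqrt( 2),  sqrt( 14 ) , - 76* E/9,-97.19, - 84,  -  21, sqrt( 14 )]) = [ - 99, - 97.19, - 84, - 43, - 76*E/9, - 21,sqrt ( 11 )/11, sqrt( 10 )/10,exp (  -  1),sqrt(2)/2, sqrt(2 ), sqrt ( 2), sqrt(6), 10*exp( - 1 ) , sqrt ( 14), sqrt(14),sqrt( 19 ), 71*sqrt(2 )]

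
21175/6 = 3529+1/6 = 3529.17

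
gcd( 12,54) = 6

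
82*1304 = 106928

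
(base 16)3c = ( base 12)50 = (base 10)60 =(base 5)220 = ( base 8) 74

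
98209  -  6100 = 92109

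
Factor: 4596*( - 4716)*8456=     -  183281567616 = - 2^7*3^3*7^1*131^1*151^1*383^1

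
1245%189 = 111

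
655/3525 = 131/705 = 0.19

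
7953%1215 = 663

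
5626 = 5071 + 555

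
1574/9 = 1574/9 = 174.89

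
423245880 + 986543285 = 1409789165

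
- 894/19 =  - 48 + 18/19 = - 47.05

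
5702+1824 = 7526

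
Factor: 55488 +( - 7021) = 17^1*2851^1= 48467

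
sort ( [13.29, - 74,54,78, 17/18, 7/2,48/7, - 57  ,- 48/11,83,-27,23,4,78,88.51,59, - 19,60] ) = [ - 74,-57,-27, - 19,-48/11,17/18,7/2, 4, 48/7 , 13.29,23, 54, 59,60,78,78,83,88.51]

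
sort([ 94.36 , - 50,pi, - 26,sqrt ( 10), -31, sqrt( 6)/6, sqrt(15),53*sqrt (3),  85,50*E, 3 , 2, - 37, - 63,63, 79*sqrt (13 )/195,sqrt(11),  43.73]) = [ - 63, - 50, - 37, - 31,-26,  sqrt (6 ) /6,79 *sqrt (13 )/195,2, 3, pi,  sqrt(10 ),sqrt(11),sqrt(15),43.73,63,85 , 53*sqrt( 3 ) , 94.36 , 50 * E]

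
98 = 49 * 2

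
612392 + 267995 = 880387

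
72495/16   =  72495/16 = 4530.94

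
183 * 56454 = 10331082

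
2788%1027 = 734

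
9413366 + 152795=9566161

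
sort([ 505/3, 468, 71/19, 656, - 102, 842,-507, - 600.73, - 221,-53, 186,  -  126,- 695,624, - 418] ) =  [ - 695, - 600.73, - 507,-418, - 221,-126, - 102,  -  53,  71/19 , 505/3,186,468, 624, 656,  842 ]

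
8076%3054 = 1968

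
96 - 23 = 73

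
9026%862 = 406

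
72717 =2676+70041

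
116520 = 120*971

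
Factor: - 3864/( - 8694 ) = 2^2*3^( - 2)= 4/9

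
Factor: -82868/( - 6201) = 2^2*3^(-2)*13^( - 1 )* 53^( - 1 ) * 20717^1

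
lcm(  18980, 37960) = 37960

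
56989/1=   56989=56989.00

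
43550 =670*65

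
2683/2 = 1341 + 1/2  =  1341.50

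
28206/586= 48+39/293 = 48.13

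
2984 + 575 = 3559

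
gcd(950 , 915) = 5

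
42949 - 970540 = -927591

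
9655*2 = 19310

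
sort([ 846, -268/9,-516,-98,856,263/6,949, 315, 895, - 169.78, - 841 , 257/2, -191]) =[ - 841, - 516, - 191,-169.78,-98,-268/9, 263/6,257/2, 315, 846,856  ,  895, 949] 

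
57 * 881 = 50217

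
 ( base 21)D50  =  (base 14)21b0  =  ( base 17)1337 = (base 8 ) 13316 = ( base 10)5838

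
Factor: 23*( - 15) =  - 345 = - 3^1*5^1 *23^1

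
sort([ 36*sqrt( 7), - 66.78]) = [ - 66.78, 36*sqrt (7 )]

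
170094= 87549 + 82545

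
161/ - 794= - 1 +633/794 = -0.20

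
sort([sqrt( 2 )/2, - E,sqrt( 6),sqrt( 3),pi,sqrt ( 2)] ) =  [ - E, sqrt(2 )/2, sqrt(  2), sqrt(3 ), sqrt(6 ), pi ] 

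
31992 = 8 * 3999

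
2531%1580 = 951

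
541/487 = 1 + 54/487 = 1.11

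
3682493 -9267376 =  - 5584883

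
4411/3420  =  4411/3420=1.29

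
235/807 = 235/807 = 0.29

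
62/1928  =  31/964 = 0.03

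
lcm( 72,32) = 288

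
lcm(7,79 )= 553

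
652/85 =652/85 = 7.67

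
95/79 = 95/79 = 1.20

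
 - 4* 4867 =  -19468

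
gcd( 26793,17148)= 3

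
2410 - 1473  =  937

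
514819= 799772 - 284953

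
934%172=74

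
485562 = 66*7357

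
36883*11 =405713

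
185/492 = 185/492 = 0.38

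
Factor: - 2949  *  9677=-28537473 = - 3^1*983^1* 9677^1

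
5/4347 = 5/4347 = 0.00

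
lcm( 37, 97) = 3589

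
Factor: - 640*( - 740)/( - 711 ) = -473600/711=- 2^9*3^ ( - 2)*5^2*37^1*79^( - 1)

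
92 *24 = 2208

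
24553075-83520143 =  - 58967068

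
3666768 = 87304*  42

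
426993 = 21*20333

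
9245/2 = 9245/2 = 4622.50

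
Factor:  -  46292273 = -46292273^1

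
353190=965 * 366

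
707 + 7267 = 7974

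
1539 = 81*19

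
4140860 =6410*646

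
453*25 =11325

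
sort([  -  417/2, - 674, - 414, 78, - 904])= [-904,  -  674,  -  414,- 417/2,  78 ] 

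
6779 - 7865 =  - 1086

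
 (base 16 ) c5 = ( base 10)197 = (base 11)16A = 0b11000101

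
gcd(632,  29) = 1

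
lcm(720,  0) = 0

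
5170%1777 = 1616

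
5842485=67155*87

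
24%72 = 24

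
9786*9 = 88074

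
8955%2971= 42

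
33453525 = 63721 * 525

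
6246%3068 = 110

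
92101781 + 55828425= 147930206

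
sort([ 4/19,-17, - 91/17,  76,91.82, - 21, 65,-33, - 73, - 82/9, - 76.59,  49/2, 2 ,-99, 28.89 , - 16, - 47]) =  [ - 99,-76.59,  -  73, - 47, - 33, - 21, - 17, - 16, - 82/9, - 91/17 , 4/19, 2, 49/2, 28.89 , 65, 76, 91.82]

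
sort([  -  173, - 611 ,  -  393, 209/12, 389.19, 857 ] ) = [ - 611 , - 393,-173, 209/12,  389.19, 857]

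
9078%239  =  235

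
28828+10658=39486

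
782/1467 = 782/1467=   0.53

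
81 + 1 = 82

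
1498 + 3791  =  5289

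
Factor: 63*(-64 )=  - 4032 = - 2^6*3^2*7^1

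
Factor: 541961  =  7^1 * 139^1 * 557^1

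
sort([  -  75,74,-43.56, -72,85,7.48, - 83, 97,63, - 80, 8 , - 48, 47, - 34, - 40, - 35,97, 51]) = [ - 83, -80,- 75,  -  72, - 48,  -  43.56, - 40,-35,-34,7.48,8,47,51, 63,  74, 85, 97, 97 ]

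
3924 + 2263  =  6187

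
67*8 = 536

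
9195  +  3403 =12598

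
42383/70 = 42383/70=605.47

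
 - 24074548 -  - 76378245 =52303697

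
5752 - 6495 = -743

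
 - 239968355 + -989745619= -1229713974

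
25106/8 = 3138  +  1/4 = 3138.25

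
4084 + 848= 4932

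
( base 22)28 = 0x34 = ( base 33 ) 1j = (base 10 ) 52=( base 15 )37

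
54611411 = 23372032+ 31239379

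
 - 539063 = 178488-717551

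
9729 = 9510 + 219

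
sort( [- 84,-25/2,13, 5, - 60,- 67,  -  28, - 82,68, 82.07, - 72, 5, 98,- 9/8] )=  [ - 84, - 82,- 72, - 67, - 60,  -  28, - 25/2, - 9/8, 5, 5,13, 68,82.07, 98]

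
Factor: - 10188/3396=-3 = - 3^1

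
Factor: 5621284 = 2^2*59^1*23819^1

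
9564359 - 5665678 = 3898681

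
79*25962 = 2050998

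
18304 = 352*52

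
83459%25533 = 6860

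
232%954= 232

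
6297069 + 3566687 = 9863756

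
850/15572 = 25/458=   0.05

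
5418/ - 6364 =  - 63/74 = -0.85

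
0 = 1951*0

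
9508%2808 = 1084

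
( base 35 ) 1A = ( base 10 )45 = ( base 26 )1J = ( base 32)1d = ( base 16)2d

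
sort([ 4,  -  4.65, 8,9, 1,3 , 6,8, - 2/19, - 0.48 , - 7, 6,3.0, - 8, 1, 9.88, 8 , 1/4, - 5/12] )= [-8, - 7, - 4.65, - 0.48, - 5/12, -2/19,1/4,  1, 1, 3, 3.0,4, 6,6, 8, 8,8 , 9, 9.88 ]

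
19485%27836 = 19485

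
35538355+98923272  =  134461627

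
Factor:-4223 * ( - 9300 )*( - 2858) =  - 112244806200 = - 2^3* 3^1 * 5^2*31^1 *41^1* 103^1 * 1429^1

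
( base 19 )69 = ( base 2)1111011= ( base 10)123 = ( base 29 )47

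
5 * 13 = 65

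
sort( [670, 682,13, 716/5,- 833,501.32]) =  [  -  833 , 13, 716/5,501.32, 670, 682]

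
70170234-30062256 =40107978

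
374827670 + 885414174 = 1260241844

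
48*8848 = 424704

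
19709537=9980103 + 9729434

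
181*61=11041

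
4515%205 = 5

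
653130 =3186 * 205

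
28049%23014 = 5035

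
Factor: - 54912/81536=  - 3^1*7^( - 2)*11^1 = - 33/49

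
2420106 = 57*42458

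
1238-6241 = - 5003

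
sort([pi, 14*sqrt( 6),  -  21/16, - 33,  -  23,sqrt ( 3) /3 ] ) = [- 33,  -  23, -21/16,sqrt( 3)/3 , pi, 14*sqrt(6 )] 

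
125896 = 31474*4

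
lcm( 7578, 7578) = 7578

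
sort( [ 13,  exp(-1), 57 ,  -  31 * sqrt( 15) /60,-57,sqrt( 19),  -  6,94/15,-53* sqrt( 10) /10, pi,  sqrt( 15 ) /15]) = [ - 57, - 53*sqrt(10) /10, - 6, - 31*sqrt(15)/60,  sqrt(15)/15, exp( -1), pi,sqrt (19 ), 94/15, 13,57 ] 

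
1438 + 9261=10699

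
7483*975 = 7295925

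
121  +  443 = 564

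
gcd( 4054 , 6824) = 2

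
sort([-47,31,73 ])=[ - 47 , 31, 73]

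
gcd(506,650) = 2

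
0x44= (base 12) 58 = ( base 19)3B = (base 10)68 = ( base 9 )75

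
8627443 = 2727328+5900115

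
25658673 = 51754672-26095999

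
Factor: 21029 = 17^1*1237^1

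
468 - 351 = 117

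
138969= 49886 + 89083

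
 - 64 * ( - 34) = 2176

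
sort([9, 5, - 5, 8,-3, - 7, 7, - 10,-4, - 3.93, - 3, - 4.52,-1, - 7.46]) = [ - 10, - 7.46, - 7, - 5, - 4.52, - 4, - 3.93, - 3, - 3, - 1,5,7,8, 9]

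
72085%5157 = 5044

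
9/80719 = 9/80719 = 0.00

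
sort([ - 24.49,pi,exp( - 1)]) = [ - 24.49,exp ( - 1), pi]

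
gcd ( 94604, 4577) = 1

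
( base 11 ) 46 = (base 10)50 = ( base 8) 62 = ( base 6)122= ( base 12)42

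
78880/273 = 288+256/273 = 288.94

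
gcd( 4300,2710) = 10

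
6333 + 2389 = 8722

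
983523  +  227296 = 1210819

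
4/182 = 2/91 =0.02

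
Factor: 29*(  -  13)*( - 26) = 2^1 * 13^2*29^1 =9802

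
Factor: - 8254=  - 2^1*4127^1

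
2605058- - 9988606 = 12593664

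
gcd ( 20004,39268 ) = 4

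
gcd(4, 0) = 4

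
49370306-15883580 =33486726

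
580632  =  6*96772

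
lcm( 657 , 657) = 657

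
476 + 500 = 976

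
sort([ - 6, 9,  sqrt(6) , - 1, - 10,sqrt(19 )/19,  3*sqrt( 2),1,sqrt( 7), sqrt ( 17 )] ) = [ - 10,-6 , - 1 , sqrt( 19 )/19,1,sqrt(6 ), sqrt( 7),sqrt( 17 ),3*sqrt (2 ), 9] 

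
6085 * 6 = 36510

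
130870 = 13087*10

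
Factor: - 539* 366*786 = -2^2*3^2*7^2*11^1*  61^1*131^1 = - 155057364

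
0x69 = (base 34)33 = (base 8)151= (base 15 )70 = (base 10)105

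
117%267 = 117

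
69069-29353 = 39716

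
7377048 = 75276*98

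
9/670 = 9/670 = 0.01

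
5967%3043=2924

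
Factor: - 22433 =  - 22433^1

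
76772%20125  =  16397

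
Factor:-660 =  - 2^2*3^1*5^1*11^1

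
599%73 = 15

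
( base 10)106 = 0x6a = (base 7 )211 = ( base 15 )71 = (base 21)51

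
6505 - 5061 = 1444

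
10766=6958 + 3808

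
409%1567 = 409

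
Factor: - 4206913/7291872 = -2^ ( - 5 )*3^ ( - 2) * 7^ ( - 1) *1901^1*2213^1*3617^( - 1)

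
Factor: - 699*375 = -3^2*5^3 * 233^1 = - 262125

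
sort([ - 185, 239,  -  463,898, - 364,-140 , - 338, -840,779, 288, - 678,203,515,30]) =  [ - 840,  -  678,-463, - 364, - 338,-185, - 140,30,203, 239,288,515, 779,898 ]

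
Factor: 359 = 359^1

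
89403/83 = 89403/83= 1077.14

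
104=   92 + 12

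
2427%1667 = 760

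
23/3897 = 23/3897 = 0.01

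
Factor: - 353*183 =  - 3^1* 61^1 *353^1 = -64599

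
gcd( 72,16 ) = 8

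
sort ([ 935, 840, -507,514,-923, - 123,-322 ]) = [ - 923, - 507, - 322, - 123, 514,840,935 ]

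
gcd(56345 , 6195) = 295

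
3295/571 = 5 + 440/571 = 5.77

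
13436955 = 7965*1687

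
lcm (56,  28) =56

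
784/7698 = 392/3849= 0.10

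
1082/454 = 541/227 = 2.38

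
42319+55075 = 97394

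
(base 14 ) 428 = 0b1100110100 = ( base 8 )1464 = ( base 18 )29A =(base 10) 820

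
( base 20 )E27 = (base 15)1a17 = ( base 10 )5647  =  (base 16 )160F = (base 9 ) 7664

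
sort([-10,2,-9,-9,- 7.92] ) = [- 10 , - 9, - 9, - 7.92,2 ]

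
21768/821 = 21768/821 = 26.51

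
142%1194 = 142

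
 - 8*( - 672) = 5376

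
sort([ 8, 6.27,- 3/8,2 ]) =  [-3/8, 2, 6.27,8 ] 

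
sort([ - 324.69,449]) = [ - 324.69 , 449] 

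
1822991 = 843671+979320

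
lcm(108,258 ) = 4644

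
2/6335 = 2/6335 = 0.00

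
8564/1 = 8564 =8564.00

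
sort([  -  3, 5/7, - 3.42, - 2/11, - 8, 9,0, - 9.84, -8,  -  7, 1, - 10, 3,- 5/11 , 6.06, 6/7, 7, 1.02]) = [-10,  -  9.84, - 8,  -  8,- 7, - 3.42, - 3, - 5/11, - 2/11, 0,5/7, 6/7,1,1.02,  3, 6.06, 7, 9 ]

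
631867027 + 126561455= 758428482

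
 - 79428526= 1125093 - 80553619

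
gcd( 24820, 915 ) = 5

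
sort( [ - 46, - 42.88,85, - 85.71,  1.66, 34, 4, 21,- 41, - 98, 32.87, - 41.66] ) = [ - 98, - 85.71, - 46 , - 42.88, - 41.66, - 41,1.66, 4, 21,32.87,  34, 85]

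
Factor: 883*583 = 514789 =11^1*53^1 * 883^1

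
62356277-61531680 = 824597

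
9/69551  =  9/69551 = 0.00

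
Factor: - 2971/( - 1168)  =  2^ ( - 4)*73^( - 1 ) * 2971^1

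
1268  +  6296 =7564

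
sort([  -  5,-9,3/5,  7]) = [ - 9, - 5, 3/5, 7 ] 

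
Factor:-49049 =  - 7^3*11^1*13^1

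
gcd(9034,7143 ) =1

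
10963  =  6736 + 4227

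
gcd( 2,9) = 1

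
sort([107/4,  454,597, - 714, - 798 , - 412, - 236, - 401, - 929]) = [-929, -798,-714, - 412,-401, - 236, 107/4, 454 , 597]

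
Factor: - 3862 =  - 2^1*1931^1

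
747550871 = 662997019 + 84553852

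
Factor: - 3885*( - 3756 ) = 14592060= 2^2*3^2 *5^1*7^1*37^1*313^1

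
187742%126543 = 61199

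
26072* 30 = 782160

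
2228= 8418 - 6190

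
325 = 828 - 503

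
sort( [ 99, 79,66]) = [66,  79,99]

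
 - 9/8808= - 1+2933/2936=-0.00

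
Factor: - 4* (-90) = 360 = 2^3 * 3^2*5^1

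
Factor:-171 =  -3^2 * 19^1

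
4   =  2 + 2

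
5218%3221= 1997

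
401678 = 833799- 432121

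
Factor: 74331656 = 2^3*7^1*1327351^1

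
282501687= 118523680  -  -163978007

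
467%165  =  137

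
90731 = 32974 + 57757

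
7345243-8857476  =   - 1512233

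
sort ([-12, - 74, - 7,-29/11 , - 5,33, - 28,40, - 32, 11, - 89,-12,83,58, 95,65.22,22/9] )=[ - 89,-74, - 32, - 28, - 12, - 12 , - 7, - 5, - 29/11,22/9,11,33,40 , 58,65.22,83, 95 ]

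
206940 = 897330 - 690390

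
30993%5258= 4703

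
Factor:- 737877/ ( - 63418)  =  861/74 = 2^(-1) *3^1*7^1 *37^ ( - 1)* 41^1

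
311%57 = 26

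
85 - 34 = 51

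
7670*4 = 30680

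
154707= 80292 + 74415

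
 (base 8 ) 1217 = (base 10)655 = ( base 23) 15b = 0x28f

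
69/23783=69/23783 = 0.00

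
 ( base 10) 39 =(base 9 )43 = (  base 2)100111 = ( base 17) 25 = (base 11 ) 36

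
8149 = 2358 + 5791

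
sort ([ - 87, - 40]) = [ - 87 , - 40 ] 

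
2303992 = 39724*58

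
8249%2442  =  923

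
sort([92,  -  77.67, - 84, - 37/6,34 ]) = [ -84, - 77.67, - 37/6, 34, 92]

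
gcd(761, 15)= 1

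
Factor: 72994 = 2^1*36497^1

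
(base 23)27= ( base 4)311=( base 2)110101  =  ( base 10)53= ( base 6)125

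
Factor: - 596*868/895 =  - 2^4 * 5^( - 1)*7^1*31^1*149^1 * 179^ (  -  1) = - 517328/895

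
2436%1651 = 785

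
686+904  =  1590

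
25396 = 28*907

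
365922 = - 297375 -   -  663297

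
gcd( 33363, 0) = 33363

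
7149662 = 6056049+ 1093613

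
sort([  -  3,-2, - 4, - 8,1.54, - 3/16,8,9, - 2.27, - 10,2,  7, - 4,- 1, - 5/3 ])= [ - 10 ,-8, - 4,-4, - 3,-2.27, - 2, - 5/3,- 1, - 3/16,1.54, 2,7,8, 9]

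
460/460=1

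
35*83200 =2912000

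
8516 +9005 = 17521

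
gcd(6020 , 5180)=140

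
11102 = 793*14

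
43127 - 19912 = 23215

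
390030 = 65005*6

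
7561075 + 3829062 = 11390137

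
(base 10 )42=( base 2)101010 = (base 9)46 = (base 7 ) 60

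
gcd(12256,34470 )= 766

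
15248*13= 198224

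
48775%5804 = 2343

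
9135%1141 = 7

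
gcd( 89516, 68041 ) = 1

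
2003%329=29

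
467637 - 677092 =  - 209455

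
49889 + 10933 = 60822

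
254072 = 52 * 4886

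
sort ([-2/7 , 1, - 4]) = [-4, - 2/7, 1]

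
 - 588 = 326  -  914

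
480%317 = 163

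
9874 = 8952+922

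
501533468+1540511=503073979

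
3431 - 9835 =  - 6404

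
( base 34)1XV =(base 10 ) 2309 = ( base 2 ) 100100000101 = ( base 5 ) 33214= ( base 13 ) 1088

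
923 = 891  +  32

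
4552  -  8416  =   - 3864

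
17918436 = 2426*7386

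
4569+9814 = 14383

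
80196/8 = 20049/2  =  10024.50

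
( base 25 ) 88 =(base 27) 7j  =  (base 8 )320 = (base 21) 9j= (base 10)208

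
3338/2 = 1669 = 1669.00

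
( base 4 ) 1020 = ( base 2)1001000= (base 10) 72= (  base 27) 2i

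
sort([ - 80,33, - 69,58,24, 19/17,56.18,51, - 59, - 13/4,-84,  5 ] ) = [-84, - 80, - 69,  -  59, - 13/4,19/17, 5,24,33, 51,56.18, 58 ]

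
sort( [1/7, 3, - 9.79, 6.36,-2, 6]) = [- 9.79, -2, 1/7,  3,6 , 6.36 ] 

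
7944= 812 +7132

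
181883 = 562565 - 380682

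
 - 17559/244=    - 72+9/244= -71.96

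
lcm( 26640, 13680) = 506160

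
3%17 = 3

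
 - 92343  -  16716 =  - 109059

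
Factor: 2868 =2^2 * 3^1 *239^1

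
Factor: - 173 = - 173^1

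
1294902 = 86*15057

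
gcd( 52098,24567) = 57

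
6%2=0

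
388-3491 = - 3103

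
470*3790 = 1781300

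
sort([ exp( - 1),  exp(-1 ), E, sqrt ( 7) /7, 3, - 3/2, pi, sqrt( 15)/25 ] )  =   [ - 3/2, sqrt ( 15) /25, exp( - 1), exp ( - 1), sqrt ( 7 )/7, E, 3 , pi]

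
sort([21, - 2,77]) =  [ - 2,21,77]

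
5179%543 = 292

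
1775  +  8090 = 9865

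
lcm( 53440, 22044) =1763520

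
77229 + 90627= 167856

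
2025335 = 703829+1321506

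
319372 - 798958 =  - 479586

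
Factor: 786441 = 3^1* 262147^1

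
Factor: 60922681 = 60922681^1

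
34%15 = 4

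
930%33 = 6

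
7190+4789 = 11979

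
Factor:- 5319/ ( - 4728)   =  9/8=2^(  -  3 ) * 3^2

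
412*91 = 37492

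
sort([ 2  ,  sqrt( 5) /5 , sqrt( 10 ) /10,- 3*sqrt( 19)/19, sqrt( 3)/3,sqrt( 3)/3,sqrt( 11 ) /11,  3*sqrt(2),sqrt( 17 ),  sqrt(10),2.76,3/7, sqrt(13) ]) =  [  -  3*sqrt(19)/19, sqrt(11)/11,sqrt(10)/10,3/7,sqrt ( 5)/5,sqrt (3) /3,  sqrt ( 3 )/3,2,2.76,sqrt(10 ), sqrt( 13) , sqrt( 17 ),3*sqrt( 2 ) ] 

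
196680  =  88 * 2235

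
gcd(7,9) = 1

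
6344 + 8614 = 14958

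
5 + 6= 11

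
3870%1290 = 0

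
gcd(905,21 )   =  1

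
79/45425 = 1/575 = 0.00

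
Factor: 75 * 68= 5100 = 2^2 * 3^1 * 5^2*17^1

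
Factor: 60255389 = 60255389^1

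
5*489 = 2445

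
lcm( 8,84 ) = 168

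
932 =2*466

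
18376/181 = 18376/181 =101.52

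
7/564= 7/564 = 0.01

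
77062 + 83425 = 160487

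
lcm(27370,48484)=1696940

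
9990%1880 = 590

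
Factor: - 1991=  - 11^1*181^1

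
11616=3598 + 8018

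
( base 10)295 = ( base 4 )10213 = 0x127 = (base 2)100100111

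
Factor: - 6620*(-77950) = 516029000 = 2^3 * 5^3*331^1 * 1559^1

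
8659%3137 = 2385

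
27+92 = 119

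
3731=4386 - 655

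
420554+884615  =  1305169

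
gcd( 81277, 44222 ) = 1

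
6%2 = 0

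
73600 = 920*80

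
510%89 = 65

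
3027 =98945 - 95918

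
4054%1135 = 649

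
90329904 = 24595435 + 65734469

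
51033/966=52 + 267/322 = 52.83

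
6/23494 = 3/11747 =0.00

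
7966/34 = 234 + 5/17 = 234.29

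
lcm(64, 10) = 320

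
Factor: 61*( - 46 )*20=  -  2^3*5^1*23^1*61^1 = -  56120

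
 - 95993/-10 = 9599  +  3/10 = 9599.30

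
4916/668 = 7 + 60/167=7.36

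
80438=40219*2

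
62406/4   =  15601 + 1/2 = 15601.50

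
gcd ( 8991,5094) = 9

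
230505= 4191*55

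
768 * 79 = 60672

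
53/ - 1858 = -1 + 1805/1858  =  - 0.03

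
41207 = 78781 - 37574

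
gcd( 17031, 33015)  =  3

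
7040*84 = 591360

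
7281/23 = 7281/23 = 316.57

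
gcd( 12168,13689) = 1521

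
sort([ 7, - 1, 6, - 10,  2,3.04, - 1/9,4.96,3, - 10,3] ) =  [ - 10 , - 10, - 1, - 1/9, 2,3,3,3.04 , 4.96,6, 7] 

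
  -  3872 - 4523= - 8395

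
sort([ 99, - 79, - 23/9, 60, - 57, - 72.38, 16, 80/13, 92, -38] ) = [  -  79,  -  72.38, - 57,-38,-23/9,80/13, 16,60 , 92, 99 ]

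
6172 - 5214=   958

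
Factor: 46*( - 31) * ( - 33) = 2^1*3^1 * 11^1*23^1*31^1  =  47058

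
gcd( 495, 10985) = 5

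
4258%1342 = 232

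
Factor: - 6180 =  - 2^2*3^1 *5^1*103^1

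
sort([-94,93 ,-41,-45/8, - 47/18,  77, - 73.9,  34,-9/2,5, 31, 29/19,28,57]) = [-94,-73.9, - 41,-45/8,-9/2,-47/18,  29/19,5,28, 31, 34,57, 77,93]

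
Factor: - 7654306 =-2^1 * 11^1*59^1 * 5897^1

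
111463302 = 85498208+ 25965094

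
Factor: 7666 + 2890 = 2^2*7^1*13^1*29^1=10556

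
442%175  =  92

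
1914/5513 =1914/5513 = 0.35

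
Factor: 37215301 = 739^1*50359^1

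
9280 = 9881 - 601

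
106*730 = 77380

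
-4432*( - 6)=26592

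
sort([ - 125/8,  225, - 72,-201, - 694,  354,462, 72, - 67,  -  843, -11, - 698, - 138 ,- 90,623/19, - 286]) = [-843, - 698 ,-694,-286, - 201, - 138, - 90, - 72,-67, - 125/8, - 11,623/19,72,225, 354, 462 ] 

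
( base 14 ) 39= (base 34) 1H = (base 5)201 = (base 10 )51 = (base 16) 33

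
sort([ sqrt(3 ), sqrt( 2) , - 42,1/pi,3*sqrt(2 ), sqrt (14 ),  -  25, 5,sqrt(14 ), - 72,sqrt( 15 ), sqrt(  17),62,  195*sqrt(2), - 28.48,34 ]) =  [ - 72, - 42, - 28.48, - 25,1/pi,sqrt(2),sqrt( 3 ), sqrt( 14 ),sqrt(14 ), sqrt(15), sqrt(17 ), 3 *sqrt(2),5,34, 62,195*sqrt( 2 )] 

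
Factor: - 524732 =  - 2^2 * 13^1 * 10091^1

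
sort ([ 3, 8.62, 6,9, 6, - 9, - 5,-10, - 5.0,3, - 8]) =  [ - 10 , - 9,-8, - 5 ,-5.0 , 3,3, 6,6,8.62, 9 ]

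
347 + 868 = 1215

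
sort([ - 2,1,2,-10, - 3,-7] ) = [ - 10, - 7, - 3, - 2, 1,2]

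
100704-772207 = - 671503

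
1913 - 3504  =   - 1591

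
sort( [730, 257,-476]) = [ - 476,257,730]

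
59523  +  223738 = 283261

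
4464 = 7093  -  2629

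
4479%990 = 519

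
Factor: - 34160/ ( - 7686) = 40/9 = 2^3*3^(-2) * 5^1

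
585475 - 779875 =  - 194400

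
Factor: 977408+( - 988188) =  - 2^2*5^1*7^2 * 11^1 = - 10780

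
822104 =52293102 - 51470998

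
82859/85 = 82859/85 = 974.81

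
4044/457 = 4044/457=8.85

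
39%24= 15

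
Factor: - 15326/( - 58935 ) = 2^1*3^(-1)*5^( - 1)*79^1*97^1*3929^( - 1)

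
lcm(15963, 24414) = 415038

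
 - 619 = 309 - 928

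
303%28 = 23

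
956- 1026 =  - 70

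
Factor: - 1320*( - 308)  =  406560 = 2^5*3^1*5^1*7^1 * 11^2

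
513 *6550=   3360150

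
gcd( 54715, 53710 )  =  5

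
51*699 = 35649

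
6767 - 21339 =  - 14572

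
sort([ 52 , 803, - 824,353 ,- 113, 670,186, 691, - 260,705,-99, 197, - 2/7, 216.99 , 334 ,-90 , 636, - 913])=[ - 913, - 824, - 260,-113,  -  99, - 90, - 2/7, 52,186, 197, 216.99,  334,353, 636,  670,691, 705, 803]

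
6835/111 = 6835/111 = 61.58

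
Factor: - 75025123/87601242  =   - 2^( - 1 )*3^( - 1) * 101^1*127^1*5849^1*14600207^( - 1 )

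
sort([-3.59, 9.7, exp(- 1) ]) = [ -3.59  ,  exp( - 1 ),  9.7 ]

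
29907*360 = 10766520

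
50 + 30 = 80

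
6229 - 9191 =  - 2962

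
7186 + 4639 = 11825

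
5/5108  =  5/5108 = 0.00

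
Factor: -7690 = - 2^1*5^1*769^1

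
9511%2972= 595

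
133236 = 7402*18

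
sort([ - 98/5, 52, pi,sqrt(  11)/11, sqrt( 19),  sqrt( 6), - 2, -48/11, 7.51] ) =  [ - 98/5, -48/11, - 2, sqrt( 11) /11,sqrt( 6), pi, sqrt( 19),7.51, 52 ]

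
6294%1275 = 1194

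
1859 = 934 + 925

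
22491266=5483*4102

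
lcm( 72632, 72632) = 72632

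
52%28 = 24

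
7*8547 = 59829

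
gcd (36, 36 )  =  36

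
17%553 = 17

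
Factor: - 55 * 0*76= 0^1 = 0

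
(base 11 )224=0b100001100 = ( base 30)8S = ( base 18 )EG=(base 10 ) 268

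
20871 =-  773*( - 27)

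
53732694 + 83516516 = 137249210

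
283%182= 101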